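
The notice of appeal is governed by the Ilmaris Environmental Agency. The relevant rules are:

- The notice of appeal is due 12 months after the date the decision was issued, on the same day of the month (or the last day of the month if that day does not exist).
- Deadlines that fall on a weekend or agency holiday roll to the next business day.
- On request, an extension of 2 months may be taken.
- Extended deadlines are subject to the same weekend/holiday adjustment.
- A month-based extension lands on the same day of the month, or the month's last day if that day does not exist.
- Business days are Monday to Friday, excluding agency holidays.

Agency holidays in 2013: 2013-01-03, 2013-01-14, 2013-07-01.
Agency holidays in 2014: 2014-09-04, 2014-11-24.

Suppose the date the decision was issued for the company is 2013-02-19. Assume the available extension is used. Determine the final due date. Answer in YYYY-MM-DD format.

2014-04-21

12 months from 2013-02-19 is 2014-02-19.
2014-02-19 is a Wednesday and not a listed holiday, so it stands.
The 2 months extension carries 2014-02-19 to 2014-04-19.
2014-04-19 is a Saturday; the next business day is 2014-04-21 (Monday).
The final due date is 2014-04-21.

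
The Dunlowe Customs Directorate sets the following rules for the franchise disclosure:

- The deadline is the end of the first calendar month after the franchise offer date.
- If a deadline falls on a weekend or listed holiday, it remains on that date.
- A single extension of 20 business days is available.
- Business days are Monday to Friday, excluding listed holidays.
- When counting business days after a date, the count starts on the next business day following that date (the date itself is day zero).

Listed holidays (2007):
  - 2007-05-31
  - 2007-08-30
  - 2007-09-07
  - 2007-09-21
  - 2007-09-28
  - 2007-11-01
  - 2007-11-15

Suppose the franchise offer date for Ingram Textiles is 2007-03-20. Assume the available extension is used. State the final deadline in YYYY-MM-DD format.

1 month after 2007-03-20 falls in April 2007; the last day of that month is 2007-04-30.
2007-04-30 is a Monday; no weekend or holiday adjustment applies.
Counting 20 further business days from 2007-04-30 reaches 2007-05-28.
2007-05-28 falls on a Monday. The rules make no weekend/holiday allowance, so it remains 2007-05-28.
So the filing is due 2007-05-28.

2007-05-28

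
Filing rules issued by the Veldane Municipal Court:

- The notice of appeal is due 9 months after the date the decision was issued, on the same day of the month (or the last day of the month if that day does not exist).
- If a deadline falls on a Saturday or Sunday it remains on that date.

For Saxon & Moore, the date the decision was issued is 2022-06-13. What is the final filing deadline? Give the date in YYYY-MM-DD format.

2023-03-13

9 months from 2022-06-13 is 2023-03-13.
2023-03-13 is a Monday; no weekend or holiday adjustment applies.
So the filing is due 2023-03-13.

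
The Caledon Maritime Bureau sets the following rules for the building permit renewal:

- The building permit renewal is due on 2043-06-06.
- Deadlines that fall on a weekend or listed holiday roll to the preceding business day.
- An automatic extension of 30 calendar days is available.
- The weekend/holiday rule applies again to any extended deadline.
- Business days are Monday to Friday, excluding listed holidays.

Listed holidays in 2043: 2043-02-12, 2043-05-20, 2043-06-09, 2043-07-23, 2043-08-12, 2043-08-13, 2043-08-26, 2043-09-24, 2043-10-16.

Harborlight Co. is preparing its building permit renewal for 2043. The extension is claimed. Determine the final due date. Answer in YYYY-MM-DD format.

2043-07-03

The stated deadline is 2043-06-06.
2043-06-06 falls on a Saturday. Rolling to the preceding business day gives 2043-06-05, a Friday.
Add the 30 calendar-day extension to 2043-06-05: 2043-07-05.
Because 2043-07-05 is a Sunday, the deadline becomes 2043-07-03 (Friday).
The final due date is 2043-07-03.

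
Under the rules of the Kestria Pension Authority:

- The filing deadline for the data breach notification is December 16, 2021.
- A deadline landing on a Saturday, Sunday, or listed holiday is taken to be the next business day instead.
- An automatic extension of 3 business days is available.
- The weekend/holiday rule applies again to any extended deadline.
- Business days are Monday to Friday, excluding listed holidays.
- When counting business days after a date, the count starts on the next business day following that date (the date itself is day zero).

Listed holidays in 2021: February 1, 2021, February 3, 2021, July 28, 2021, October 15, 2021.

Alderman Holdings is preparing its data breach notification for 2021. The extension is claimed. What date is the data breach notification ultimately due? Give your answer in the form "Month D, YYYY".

Start from the fixed due date, December 16, 2021.
December 16, 2021 falls on a Thursday, which is a business day, so no adjustment is needed.
Counting 3 further business days from December 16, 2021 reaches December 21, 2021.
December 21, 2021 (Tuesday) is already a business day.
Deadline: December 21, 2021.

December 21, 2021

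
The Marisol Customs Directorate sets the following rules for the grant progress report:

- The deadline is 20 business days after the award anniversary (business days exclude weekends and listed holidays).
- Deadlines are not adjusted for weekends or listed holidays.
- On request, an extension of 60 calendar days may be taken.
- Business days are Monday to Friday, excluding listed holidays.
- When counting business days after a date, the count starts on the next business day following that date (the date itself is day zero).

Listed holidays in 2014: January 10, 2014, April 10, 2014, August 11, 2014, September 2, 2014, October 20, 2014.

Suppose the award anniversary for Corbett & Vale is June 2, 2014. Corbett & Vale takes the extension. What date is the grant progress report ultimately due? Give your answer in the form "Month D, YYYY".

Counting 20 business days after June 2, 2014 (skipping weekends and listed holidays) reaches June 30, 2014.
No adjustment is made for weekends or holidays, so June 30, 2014 stands.
The 60-calendar-day extension moves the deadline from June 30, 2014 to August 29, 2014.
No adjustment is made for weekends or holidays, so August 29, 2014 stands.
So the filing is due August 29, 2014.

August 29, 2014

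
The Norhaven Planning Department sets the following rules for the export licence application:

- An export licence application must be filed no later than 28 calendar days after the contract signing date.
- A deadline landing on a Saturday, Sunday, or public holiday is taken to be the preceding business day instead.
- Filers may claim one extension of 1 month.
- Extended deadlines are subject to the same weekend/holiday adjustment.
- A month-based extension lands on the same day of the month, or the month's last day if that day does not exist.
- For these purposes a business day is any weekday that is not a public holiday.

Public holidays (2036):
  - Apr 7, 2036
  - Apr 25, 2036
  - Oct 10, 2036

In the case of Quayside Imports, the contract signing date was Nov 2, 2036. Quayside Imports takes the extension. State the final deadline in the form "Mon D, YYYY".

28 calendar days after Nov 2, 2036 is Nov 30, 2036.
Because Nov 30, 2036 is a Sunday, the deadline becomes Nov 28, 2036 (Friday).
Applying the 1 month extension: 1 month after Nov 28, 2036 is Dec 28, 2036.
Dec 28, 2036 is a Sunday, so it moves to the preceding business day, Dec 26, 2036 (Friday).
Final deadline: Dec 26, 2036.

Dec 26, 2036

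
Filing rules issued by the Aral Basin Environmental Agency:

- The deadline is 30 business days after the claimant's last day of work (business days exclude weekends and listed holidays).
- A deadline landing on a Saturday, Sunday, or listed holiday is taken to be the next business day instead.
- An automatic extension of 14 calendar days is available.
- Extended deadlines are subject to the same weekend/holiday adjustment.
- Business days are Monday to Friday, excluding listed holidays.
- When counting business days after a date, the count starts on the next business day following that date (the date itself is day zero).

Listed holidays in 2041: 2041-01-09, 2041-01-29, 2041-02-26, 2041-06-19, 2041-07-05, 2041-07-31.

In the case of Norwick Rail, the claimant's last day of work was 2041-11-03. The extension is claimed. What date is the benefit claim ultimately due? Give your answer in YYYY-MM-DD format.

Starting the day after 2041-11-03 and counting 30 business days lands on 2041-12-13.
2041-12-13 is a Friday and not a listed holiday, so it stands.
The 14-calendar-day extension moves the deadline from 2041-12-13 to 2041-12-27.
2041-12-27 is a Friday and not a listed holiday, so it stands.
Final deadline: 2041-12-27.

2041-12-27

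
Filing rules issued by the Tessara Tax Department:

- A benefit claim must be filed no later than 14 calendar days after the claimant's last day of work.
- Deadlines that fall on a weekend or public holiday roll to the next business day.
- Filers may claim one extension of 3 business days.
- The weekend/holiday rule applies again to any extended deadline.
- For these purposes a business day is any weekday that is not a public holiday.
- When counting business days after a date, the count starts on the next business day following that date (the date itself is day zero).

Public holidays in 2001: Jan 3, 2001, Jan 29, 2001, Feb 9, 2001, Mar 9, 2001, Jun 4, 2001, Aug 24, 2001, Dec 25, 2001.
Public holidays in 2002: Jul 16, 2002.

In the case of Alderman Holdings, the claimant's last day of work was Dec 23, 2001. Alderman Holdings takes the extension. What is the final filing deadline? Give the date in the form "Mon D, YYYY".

From Dec 23, 2001, 14 calendar days later is Jan 6, 2002.
Jan 6, 2002 falls on a Sunday. Rolling to the next business day gives Jan 7, 2002, a Monday.
Counting 3 further business days from Jan 7, 2002 reaches Jan 10, 2002.
Jan 10, 2002 (Thursday) is already a business day.
Final deadline: Jan 10, 2002.

Jan 10, 2002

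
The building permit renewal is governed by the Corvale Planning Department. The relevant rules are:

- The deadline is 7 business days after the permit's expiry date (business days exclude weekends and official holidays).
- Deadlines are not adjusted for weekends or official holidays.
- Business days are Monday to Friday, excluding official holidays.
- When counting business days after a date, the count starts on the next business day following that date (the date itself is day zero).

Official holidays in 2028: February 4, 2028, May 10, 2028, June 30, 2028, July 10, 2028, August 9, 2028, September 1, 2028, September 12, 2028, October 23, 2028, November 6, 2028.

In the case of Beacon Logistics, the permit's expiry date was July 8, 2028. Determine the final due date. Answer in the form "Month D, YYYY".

Starting the day after July 8, 2028 and counting 7 business days lands on July 19, 2028.
July 19, 2028 is a Wednesday; no weekend or holiday adjustment applies.
So the filing is due July 19, 2028.

July 19, 2028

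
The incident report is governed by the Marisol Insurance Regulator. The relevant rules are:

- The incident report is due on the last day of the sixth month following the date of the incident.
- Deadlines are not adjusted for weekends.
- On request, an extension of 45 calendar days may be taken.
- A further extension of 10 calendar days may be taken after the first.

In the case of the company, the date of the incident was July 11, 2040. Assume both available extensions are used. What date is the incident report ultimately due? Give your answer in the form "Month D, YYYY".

March 27, 2041

6 months after July 11, 2040 falls in January 2041; the last day of that month is January 31, 2041.
No adjustment is made for weekends or holidays, so January 31, 2041 stands.
The 45-calendar-day extension moves the deadline from January 31, 2041 to March 17, 2041.
March 17, 2041 falls on a Sunday. The rules make no weekend/holiday allowance, so it remains March 17, 2041.
The 10-calendar-day extension moves the deadline from March 17, 2041 to March 27, 2041.
No adjustment is made for weekends or holidays, so March 27, 2041 stands.
So the filing is due March 27, 2041.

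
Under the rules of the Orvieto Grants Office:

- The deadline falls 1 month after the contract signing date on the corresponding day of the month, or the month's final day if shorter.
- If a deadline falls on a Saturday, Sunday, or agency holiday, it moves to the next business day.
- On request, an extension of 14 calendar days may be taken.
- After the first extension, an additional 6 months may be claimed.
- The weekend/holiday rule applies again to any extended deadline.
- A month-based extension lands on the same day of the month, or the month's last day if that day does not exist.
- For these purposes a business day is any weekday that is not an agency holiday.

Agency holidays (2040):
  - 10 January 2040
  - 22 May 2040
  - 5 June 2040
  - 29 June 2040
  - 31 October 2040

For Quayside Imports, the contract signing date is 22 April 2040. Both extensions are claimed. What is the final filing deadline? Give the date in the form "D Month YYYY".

6 December 2040

1 month after 22 April 2040, on the same day of the month, is 22 May 2040.
22 May 2040 is a listed holiday; the next business day is 23 May 2040 (Wednesday).
With the 14-day extension, 23 May 2040 becomes 6 June 2040.
6 June 2040 is a Wednesday and not a listed holiday, so it stands.
Applying the 6 months extension: 6 months after 6 June 2040 is 6 December 2040.
6 December 2040 is a Thursday and not a listed holiday, so it stands.
So the filing is due 6 December 2040.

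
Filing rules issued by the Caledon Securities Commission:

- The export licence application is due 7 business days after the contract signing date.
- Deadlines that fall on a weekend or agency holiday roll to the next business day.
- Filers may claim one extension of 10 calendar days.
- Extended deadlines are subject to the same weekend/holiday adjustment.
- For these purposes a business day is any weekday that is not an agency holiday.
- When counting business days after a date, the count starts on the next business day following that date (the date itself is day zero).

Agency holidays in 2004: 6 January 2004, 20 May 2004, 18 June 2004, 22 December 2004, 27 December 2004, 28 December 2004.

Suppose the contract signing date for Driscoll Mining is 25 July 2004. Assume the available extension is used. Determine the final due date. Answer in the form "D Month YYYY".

13 August 2004

Counting 7 business days after 25 July 2004 (skipping weekends and listed holidays) reaches 3 August 2004.
Since 3 August 2004 is a Tuesday and not a holiday, the date is unchanged.
The 10-calendar-day extension moves the deadline from 3 August 2004 to 13 August 2004.
13 August 2004 (Friday) is already a business day.
Deadline: 13 August 2004.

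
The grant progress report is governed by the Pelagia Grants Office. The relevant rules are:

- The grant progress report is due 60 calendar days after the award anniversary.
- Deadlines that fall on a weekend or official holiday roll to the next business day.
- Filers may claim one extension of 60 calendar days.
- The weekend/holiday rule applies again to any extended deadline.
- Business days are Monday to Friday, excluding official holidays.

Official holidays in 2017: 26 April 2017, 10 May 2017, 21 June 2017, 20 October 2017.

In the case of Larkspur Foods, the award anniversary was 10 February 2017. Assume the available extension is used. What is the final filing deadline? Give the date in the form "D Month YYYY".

Adding 60 calendar days to 10 February 2017 gives 11 April 2017.
11 April 2017 (Tuesday) is already a business day.
With the 60-day extension, 11 April 2017 becomes 10 June 2017.
10 June 2017 is a Saturday; the next business day is 12 June 2017 (Monday).
Final deadline: 12 June 2017.

12 June 2017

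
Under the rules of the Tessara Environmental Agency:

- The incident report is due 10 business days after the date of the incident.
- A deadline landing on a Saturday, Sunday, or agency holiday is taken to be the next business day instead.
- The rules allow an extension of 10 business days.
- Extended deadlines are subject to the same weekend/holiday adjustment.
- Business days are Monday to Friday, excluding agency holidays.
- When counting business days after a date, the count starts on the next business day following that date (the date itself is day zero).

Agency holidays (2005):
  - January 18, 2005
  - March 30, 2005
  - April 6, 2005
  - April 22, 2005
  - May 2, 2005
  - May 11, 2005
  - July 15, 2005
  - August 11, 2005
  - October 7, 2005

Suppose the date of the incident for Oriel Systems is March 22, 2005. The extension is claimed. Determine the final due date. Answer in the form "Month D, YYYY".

10 business days after March 22, 2005, excluding weekends and holidays, is April 7, 2005.
April 7, 2005 is a Thursday and not a listed holiday, so it stands.
Counting 10 further business days from April 7, 2005 reaches April 21, 2005.
April 21, 2005 is a Thursday and not a listed holiday, so it stands.
Final deadline: April 21, 2005.

April 21, 2005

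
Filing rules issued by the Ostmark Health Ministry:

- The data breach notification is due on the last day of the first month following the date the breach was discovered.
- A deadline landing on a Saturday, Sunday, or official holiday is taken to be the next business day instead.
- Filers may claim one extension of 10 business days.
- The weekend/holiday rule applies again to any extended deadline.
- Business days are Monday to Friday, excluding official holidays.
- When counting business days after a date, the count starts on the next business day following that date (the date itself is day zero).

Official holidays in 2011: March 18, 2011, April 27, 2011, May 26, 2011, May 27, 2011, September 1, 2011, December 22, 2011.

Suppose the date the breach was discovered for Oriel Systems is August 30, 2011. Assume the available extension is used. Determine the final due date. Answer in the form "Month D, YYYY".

October 14, 2011

The first month after August 30, 2011 is September 2011, whose last day is September 30, 2011.
Since September 30, 2011 is a Friday and not a holiday, the date is unchanged.
Applying the 10-business-day extension: 10 business days after September 30, 2011 is October 14, 2011.
Since October 14, 2011 is a Friday and not a holiday, the date is unchanged.
The final due date is October 14, 2011.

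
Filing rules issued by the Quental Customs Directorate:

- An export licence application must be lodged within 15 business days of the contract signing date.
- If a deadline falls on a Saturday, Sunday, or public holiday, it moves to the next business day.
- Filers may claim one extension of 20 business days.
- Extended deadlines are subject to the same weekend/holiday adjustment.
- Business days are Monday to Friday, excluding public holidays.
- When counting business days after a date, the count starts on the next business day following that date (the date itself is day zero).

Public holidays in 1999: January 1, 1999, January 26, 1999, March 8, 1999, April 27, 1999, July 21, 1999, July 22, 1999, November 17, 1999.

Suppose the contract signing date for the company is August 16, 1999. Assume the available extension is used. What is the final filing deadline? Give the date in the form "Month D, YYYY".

October 4, 1999

15 business days after August 16, 1999, excluding weekends and holidays, is September 6, 1999.
Since September 6, 1999 is a Monday and not a holiday, the date is unchanged.
Counting 20 further business days from September 6, 1999 reaches October 4, 1999.
Since October 4, 1999 is a Monday and not a holiday, the date is unchanged.
Final deadline: October 4, 1999.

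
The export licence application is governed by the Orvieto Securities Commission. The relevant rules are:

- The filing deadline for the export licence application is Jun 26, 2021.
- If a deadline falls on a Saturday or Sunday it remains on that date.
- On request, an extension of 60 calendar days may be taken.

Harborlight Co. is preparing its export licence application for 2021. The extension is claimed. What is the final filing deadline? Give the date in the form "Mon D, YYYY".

The statutory due date is Jun 26, 2021.
No adjustment is made for weekends or holidays, so Jun 26, 2021 stands.
Add the 60 calendar-day extension to Jun 26, 2021: Aug 25, 2021.
Aug 25, 2021 is a Wednesday; no weekend or holiday adjustment applies.
The final due date is Aug 25, 2021.

Aug 25, 2021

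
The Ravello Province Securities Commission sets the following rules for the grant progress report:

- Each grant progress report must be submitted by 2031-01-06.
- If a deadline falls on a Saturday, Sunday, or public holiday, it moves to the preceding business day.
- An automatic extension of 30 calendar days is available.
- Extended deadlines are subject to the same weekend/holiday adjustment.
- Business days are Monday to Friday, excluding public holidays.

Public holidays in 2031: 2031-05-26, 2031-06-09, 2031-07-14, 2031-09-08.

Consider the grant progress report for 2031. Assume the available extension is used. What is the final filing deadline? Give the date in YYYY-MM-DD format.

The statutory due date is 2031-01-06.
Since 2031-01-06 is a Monday and not a holiday, the date is unchanged.
Add the 30 calendar-day extension to 2031-01-06: 2031-02-05.
2031-02-05 (Wednesday) is already a business day.
So the filing is due 2031-02-05.

2031-02-05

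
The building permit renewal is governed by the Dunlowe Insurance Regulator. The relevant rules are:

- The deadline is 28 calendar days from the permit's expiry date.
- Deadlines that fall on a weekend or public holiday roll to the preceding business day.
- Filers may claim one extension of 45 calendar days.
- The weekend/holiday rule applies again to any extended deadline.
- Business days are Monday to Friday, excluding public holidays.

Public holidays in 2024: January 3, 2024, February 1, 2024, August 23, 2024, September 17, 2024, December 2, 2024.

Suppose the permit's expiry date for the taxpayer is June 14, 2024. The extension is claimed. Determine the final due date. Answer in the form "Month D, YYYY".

Adding 28 calendar days to June 14, 2024 gives July 12, 2024.
July 12, 2024 is a Friday and not a listed holiday, so it stands.
The 45-calendar-day extension moves the deadline from July 12, 2024 to August 26, 2024.
August 26, 2024 (Monday) is already a business day.
Final deadline: August 26, 2024.

August 26, 2024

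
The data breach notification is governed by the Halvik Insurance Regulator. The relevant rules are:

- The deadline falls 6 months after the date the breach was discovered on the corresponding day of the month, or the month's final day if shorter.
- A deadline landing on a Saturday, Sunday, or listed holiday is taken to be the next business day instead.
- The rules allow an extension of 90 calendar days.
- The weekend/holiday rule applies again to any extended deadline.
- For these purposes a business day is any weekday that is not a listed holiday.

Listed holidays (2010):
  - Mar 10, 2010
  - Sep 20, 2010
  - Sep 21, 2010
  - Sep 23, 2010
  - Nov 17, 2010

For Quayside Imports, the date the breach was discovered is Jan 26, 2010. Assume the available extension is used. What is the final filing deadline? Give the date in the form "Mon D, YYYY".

6 months from Jan 26, 2010 is Jul 26, 2010.
Jul 26, 2010 falls on a Monday, which is a business day, so no adjustment is needed.
The 90-calendar-day extension moves the deadline from Jul 26, 2010 to Oct 24, 2010.
Because Oct 24, 2010 is a Sunday, the deadline becomes Oct 25, 2010 (Monday).
Deadline: Oct 25, 2010.

Oct 25, 2010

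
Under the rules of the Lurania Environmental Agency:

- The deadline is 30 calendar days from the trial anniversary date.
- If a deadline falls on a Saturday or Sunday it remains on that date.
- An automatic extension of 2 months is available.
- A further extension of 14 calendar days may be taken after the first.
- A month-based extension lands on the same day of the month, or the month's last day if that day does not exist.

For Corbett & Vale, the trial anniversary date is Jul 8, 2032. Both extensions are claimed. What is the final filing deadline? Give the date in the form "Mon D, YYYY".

Oct 21, 2032

30 calendar days after Jul 8, 2032 is Aug 7, 2032.
Aug 7, 2032 is a Saturday; no weekend or holiday adjustment applies.
Add 2 months to Aug 7, 2032: Oct 7, 2032.
No adjustment is made for weekends or holidays, so Oct 7, 2032 stands.
Applying the 14-calendar-day extension: Oct 7, 2032 + 14 days = Oct 21, 2032.
No adjustment is made for weekends or holidays, so Oct 21, 2032 stands.
So the filing is due Oct 21, 2032.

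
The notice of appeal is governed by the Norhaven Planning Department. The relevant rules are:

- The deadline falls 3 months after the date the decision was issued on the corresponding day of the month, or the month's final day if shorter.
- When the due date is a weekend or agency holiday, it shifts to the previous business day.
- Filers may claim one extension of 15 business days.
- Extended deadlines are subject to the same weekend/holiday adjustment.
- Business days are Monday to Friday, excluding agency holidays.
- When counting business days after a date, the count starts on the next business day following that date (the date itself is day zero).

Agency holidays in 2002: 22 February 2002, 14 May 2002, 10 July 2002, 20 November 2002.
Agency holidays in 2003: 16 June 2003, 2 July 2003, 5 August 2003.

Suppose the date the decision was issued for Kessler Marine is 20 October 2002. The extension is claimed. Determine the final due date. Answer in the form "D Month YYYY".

10 February 2003

3 months from 20 October 2002 is 20 January 2003.
Since 20 January 2003 is a Monday and not a holiday, the date is unchanged.
Applying the 15-business-day extension: 15 business days after 20 January 2003 is 10 February 2003.
10 February 2003 falls on a Monday, which is a business day, so no adjustment is needed.
Final deadline: 10 February 2003.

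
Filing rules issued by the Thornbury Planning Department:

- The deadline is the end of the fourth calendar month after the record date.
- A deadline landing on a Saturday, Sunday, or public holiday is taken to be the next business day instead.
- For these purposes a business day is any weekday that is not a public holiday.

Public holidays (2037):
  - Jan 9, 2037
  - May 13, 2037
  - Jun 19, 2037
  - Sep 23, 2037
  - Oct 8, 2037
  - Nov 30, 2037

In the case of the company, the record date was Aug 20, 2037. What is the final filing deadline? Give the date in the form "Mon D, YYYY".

Dec 31, 2037

4 months after Aug 20, 2037 falls in December 2037; the last day of that month is Dec 31, 2037.
Since Dec 31, 2037 is a Thursday and not a holiday, the date is unchanged.
Deadline: Dec 31, 2037.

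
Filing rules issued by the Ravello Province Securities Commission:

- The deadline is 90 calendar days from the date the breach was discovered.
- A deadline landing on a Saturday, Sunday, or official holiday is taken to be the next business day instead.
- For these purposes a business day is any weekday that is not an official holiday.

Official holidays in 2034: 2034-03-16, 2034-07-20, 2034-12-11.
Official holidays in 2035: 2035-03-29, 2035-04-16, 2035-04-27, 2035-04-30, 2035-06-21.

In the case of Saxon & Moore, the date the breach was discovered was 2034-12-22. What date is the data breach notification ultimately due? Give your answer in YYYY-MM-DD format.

2035-03-22

90 calendar days after 2034-12-22 is 2035-03-22.
2035-03-22 is a Thursday and not a listed holiday, so it stands.
The final due date is 2035-03-22.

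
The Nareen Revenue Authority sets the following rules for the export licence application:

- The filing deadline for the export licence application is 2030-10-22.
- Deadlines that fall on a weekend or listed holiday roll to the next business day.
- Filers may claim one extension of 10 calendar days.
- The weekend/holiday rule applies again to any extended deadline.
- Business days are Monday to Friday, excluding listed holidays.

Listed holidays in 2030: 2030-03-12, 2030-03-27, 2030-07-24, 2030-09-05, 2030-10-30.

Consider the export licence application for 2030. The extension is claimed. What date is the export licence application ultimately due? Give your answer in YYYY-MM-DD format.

2030-11-01

Start from the fixed due date, 2030-10-22.
2030-10-22 is a Tuesday and not a listed holiday, so it stands.
With the 10-day extension, 2030-10-22 becomes 2030-11-01.
2030-11-01 is a Friday and not a listed holiday, so it stands.
Final deadline: 2030-11-01.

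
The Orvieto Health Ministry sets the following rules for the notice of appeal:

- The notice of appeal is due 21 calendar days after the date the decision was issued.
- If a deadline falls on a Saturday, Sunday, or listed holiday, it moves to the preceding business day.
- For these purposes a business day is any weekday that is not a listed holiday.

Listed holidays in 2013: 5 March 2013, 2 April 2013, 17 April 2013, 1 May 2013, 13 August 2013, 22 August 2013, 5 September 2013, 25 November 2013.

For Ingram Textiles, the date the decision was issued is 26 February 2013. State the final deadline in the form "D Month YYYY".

Adding 21 calendar days to 26 February 2013 gives 19 March 2013.
19 March 2013 is a Tuesday and not a listed holiday, so it stands.
Final deadline: 19 March 2013.

19 March 2013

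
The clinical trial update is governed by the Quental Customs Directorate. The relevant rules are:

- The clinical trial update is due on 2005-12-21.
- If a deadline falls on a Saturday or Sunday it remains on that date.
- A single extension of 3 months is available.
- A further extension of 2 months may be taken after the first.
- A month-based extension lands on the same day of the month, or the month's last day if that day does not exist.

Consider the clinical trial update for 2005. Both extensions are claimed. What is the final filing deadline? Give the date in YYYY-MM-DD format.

2006-05-21

The statutory due date is 2005-12-21.
No adjustment is made for weekends or holidays, so 2005-12-21 stands.
Add 3 months to 2005-12-21: 2006-03-21.
2006-03-21 is a Tuesday; no weekend or holiday adjustment applies.
Add 2 months to 2006-03-21: 2006-05-21.
No adjustment is made for weekends or holidays, so 2006-05-21 stands.
The final due date is 2006-05-21.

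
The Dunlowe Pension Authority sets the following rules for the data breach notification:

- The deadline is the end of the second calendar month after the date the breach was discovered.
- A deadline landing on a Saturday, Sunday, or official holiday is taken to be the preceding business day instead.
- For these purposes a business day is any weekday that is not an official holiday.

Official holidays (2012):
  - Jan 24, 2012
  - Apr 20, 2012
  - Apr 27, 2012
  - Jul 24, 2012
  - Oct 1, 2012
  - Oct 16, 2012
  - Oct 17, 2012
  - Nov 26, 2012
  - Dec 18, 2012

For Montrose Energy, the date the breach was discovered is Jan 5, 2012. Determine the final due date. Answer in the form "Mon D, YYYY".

2 months after Jan 5, 2012 is March 2012; that month ends on Mar 31, 2012.
Mar 31, 2012 is a Saturday; the preceding business day is Mar 30, 2012 (Friday).
The final due date is Mar 30, 2012.

Mar 30, 2012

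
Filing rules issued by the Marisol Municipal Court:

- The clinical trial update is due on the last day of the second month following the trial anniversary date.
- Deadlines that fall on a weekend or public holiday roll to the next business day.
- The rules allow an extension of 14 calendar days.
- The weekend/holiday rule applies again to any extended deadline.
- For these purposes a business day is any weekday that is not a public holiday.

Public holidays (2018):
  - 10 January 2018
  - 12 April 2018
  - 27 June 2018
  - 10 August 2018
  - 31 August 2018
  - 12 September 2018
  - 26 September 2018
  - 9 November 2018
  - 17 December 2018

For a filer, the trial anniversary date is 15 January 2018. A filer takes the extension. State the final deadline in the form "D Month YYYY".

16 April 2018

2 months after 15 January 2018 is March 2018; that month ends on 31 March 2018.
31 March 2018 falls on a Saturday. Rolling to the next business day gives 2 April 2018, a Monday.
The 14-calendar-day extension moves the deadline from 2 April 2018 to 16 April 2018.
16 April 2018 falls on a Monday, which is a business day, so no adjustment is needed.
Final deadline: 16 April 2018.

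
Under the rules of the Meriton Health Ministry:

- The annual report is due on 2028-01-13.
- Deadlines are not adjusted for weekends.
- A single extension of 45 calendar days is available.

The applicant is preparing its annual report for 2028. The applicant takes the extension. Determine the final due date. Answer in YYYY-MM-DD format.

Start from the fixed due date, 2028-01-13.
2028-01-13 falls on a Thursday. The rules make no weekend/holiday allowance, so it remains 2028-01-13.
The 45-calendar-day extension moves the deadline from 2028-01-13 to 2028-02-27.
No adjustment is made for weekends or holidays, so 2028-02-27 stands.
So the filing is due 2028-02-27.

2028-02-27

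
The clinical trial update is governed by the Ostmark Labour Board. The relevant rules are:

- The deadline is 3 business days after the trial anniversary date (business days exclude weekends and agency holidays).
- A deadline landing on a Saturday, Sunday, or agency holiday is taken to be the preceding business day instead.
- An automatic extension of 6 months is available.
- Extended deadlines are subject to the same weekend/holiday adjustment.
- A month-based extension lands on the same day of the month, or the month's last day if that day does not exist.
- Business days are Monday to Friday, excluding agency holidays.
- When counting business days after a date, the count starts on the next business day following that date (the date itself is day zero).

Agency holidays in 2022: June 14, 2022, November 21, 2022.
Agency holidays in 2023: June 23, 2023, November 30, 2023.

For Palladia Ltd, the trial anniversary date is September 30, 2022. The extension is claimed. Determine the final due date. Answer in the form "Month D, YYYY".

April 5, 2023

3 business days after September 30, 2022, excluding weekends and holidays, is October 5, 2022.
October 5, 2022 (Wednesday) is already a business day.
Add 6 months to October 5, 2022: April 5, 2023.
April 5, 2023 (Wednesday) is already a business day.
Deadline: April 5, 2023.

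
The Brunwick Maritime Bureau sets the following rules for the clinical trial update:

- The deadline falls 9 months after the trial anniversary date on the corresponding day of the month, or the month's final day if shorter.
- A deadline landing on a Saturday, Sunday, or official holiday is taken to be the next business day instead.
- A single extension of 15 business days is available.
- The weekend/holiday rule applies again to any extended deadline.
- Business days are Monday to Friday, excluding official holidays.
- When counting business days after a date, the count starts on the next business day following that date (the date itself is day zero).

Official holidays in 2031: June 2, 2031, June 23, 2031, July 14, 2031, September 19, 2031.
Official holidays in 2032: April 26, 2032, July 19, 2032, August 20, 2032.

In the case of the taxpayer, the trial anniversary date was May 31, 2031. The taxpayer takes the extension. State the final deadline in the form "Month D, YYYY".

9 months after May 31, 2031, on the same day of the month, is February 29, 2032 (day 31 does not exist in February, so the month's last day is used).
Because February 29, 2032 is a Sunday, the deadline becomes March 1, 2032 (Monday).
Counting 15 further business days from March 1, 2032 reaches March 22, 2032.
March 22, 2032 (Monday) is already a business day.
Deadline: March 22, 2032.

March 22, 2032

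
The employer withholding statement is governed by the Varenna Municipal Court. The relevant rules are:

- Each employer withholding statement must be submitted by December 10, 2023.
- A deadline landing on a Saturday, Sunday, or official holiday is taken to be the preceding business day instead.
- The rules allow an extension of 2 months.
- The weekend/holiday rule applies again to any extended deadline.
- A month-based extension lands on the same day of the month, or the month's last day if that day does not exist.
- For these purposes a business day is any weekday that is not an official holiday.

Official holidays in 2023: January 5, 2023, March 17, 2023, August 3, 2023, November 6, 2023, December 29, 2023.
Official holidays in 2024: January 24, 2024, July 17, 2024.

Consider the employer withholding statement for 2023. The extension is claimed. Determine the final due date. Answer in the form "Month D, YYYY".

February 8, 2024

Start from the fixed due date, December 10, 2023.
Because December 10, 2023 is a Sunday, the deadline becomes December 8, 2023 (Friday).
The 2 months extension carries December 8, 2023 to February 8, 2024.
February 8, 2024 (Thursday) is already a business day.
Final deadline: February 8, 2024.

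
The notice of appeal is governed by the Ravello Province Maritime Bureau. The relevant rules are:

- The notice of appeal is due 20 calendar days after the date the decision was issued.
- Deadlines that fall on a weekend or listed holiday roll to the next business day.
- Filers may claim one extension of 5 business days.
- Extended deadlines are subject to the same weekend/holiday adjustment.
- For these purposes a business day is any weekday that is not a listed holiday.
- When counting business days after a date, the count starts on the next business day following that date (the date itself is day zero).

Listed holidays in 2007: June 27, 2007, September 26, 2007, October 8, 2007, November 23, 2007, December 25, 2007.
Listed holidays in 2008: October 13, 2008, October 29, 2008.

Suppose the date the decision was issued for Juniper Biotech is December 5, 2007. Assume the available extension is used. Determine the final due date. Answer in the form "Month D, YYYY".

Adding 20 calendar days to December 5, 2007 gives December 25, 2007.
December 25, 2007 is a listed holiday; the next business day is December 26, 2007 (Wednesday).
Applying the 5-business-day extension: 5 business days after December 26, 2007 is January 2, 2008.
Since January 2, 2008 is a Wednesday and not a holiday, the date is unchanged.
Deadline: January 2, 2008.

January 2, 2008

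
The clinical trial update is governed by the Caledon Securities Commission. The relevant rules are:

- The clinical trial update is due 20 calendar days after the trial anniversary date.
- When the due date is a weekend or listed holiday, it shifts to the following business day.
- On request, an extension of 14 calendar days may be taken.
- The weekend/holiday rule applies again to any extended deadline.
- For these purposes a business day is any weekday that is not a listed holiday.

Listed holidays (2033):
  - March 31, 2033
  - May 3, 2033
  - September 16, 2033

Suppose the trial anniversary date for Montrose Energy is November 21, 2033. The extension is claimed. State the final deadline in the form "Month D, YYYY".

December 26, 2033

Trigger date November 21, 2033 + 20 calendar days = December 11, 2033.
December 11, 2033 is a Sunday; the next business day is December 12, 2033 (Monday).
Applying the 14-calendar-day extension: December 12, 2033 + 14 days = December 26, 2033.
December 26, 2033 falls on a Monday, which is a business day, so no adjustment is needed.
Deadline: December 26, 2033.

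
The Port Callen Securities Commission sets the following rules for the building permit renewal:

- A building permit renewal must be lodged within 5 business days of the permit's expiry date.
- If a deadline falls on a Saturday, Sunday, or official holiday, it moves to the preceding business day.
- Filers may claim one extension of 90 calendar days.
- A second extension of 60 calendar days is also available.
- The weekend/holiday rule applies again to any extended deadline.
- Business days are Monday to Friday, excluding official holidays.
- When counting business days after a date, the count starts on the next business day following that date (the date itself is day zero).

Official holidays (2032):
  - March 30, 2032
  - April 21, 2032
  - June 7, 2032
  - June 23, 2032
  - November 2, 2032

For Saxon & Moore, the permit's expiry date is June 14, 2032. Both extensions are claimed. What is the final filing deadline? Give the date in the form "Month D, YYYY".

November 16, 2032

5 business days after June 14, 2032, excluding weekends and holidays, is June 21, 2032.
June 21, 2032 falls on a Monday, which is a business day, so no adjustment is needed.
Applying the 90-calendar-day extension: June 21, 2032 + 90 days = September 19, 2032.
September 19, 2032 is a Sunday; the preceding business day is September 17, 2032 (Friday).
With the 60-day extension, September 17, 2032 becomes November 16, 2032.
November 16, 2032 falls on a Tuesday, which is a business day, so no adjustment is needed.
The final due date is November 16, 2032.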